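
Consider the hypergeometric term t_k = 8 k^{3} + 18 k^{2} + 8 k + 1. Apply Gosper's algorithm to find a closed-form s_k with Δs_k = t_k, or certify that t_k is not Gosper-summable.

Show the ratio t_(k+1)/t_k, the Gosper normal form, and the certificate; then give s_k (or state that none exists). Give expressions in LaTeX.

Step 1: r(k) = (8*k**3 + 42*k**2 + 68*k + 35)/(8*k**3 + 18*k**2 + 8*k + 1).
So A=1 and B=1, with C=k**3 + 9*k**2/4 + k + 1/8.
Set up (1)·f(k+1) − (1)·f(k) − (k**3 + 9*k**2/4 + k + 1/8) = 0.
deg f ≤ 4 (via 0,0,3).
Match coefficients ⇒ f(k) = k**2*(2*k**2 + 2*k - 3)/8.
So s_k = (B(k−1)f/C)·t_k = (k**2*(2*k**2 + 2*k - 3)/((4*k + 1)*(2*k**2 + 4*k + 1)))·t_k = k**2*(2*k**2 + 2*k - 3).
Check: Δs_k = 8*k**3 + 18*k**2 + 8*k + 1. ✓

s_k = k^{2} \left(2 k^{2} + 2 k - 3\right)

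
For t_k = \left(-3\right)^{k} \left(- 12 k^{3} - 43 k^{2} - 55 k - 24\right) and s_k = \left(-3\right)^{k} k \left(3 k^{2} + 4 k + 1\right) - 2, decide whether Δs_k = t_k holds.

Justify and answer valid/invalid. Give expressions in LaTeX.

valid (s_(k+1) − s_k reduces to t_k)

s_(k+1) = (-3)**(k + 1)*(k + 1)*(4*k + 3*(k + 1)**2 + 5) - 2
s_(k+1) − s_k = (-3)**k*(-12*k**3 - 43*k**2 - 55*k - 24)
(s_(k+1) − s_k) − t_k = 0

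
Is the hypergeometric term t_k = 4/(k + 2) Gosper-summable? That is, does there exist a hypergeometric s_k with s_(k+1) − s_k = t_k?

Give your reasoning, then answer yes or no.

No — the linear system for f has no solution.

Step 1: r(k) = (k + 2)/(k + 3).
Normal form (A,B,C) = (k + 2, k + 3, 1).
Set up (k + 2)·f(k+1) − (k + 2)·f(k) − (1) = 0.
From deg A=1, deg B=1, deg C=0: d=0.
Put f(k) = c0: A·f(k+1) − B(k−1)·f(k) − C = -1; need -1 = 0 — inconsistent ⇒ no f, not summable.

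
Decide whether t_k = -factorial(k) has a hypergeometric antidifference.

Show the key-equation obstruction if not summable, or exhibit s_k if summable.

Step 1: r(k) = k + 1.
Take A(k)=k + 1, B(k)=1, C(k)=1.
f must satisfy (k + 1)·f(k+1) − (1)·f(k) = 1.
d = -1 from the (1,0,0) case.
Bound -1 < 0, so the key equation has no polynomial solution.

No — negative degree bound, so no certificate f.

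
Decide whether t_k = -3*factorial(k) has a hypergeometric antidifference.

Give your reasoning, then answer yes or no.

The ratio is k + 1.
Normal form (A,B,C) = (k + 1, 1, 1).
Key eq: (k + 1)·f(k+1) = (1)·f(k) + (1).
d = -1 from the (1,0,0) case.
Negative degree bound (-1): no f exists, t_k not Gosper-summable.

No — key equation has no polynomial f.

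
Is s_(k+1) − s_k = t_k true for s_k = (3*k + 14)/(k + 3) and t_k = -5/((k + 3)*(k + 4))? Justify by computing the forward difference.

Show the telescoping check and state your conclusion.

s_(k+1) = (3*k + 17)/(k + 4)
s_(k+1) − s_k = -5/(k**2 + 7*k + 12)
(s_(k+1) − s_k) − t_k = 0

valid; difference matches t_k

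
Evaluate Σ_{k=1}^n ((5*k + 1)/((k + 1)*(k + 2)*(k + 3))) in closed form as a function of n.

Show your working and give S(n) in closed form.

S(n) = n*(4*n + 5)/(3*(n**2 + 5*n + 6))

Step 1: r(k) = (k + 1)*(5*k + 6)/((k + 4)*(5*k + 1)).
So A=k + 1 and B=k + 4, with C=k + 1/5.
Need (k + 1)·f(k+1) − (k + 3)·f(k) = k + 1/5.
Degrees (1,1,1) ⇒ d ≤ 2.
Match coefficients ⇒ f(k) = k*(3*k - 1)/10.
Certificate R = B(k−1)f/C = k*(k + 3)*(3*k - 1)/(2*(5*k + 1)) gives s_k = k*(3*k - 1)/(2*(k + 1)*(k + 2)).
Verify: (5*k + 1)/(k**3 + 6*k**2 + 11*k + 6) matches t_k.
Evaluate: s_(n+1) = (3*n**2 + 5*n + 2)/(2*(n**2 + 5*n + 6)); subtract s_(1) = 1/6 ⇒ S(n) = n*(4*n + 5)/(3*(n**2 + 5*n + 6)).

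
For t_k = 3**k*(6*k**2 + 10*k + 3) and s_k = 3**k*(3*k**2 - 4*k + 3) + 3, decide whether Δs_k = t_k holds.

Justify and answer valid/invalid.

Valid — Δs_k = t_k.

s_(k+1) = 3*3**k*(-4*k + 3*(k + 1)**2 - 1) + 3
s_(k+1) − s_k = 3**k*(6*k**2 + 10*k + 3)
(s_(k+1) − s_k) − t_k = 0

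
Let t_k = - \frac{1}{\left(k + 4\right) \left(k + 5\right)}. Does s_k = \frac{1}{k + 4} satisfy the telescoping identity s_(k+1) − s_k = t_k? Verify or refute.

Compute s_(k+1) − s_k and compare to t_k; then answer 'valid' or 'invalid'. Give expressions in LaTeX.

s_(k+1) = 1/(k + 5)
s_(k+1) − s_k = -1/((k + 4)*(k + 5))
(s_(k+1) − s_k) − t_k = 0

valid (s_(k+1) − s_k reduces to t_k)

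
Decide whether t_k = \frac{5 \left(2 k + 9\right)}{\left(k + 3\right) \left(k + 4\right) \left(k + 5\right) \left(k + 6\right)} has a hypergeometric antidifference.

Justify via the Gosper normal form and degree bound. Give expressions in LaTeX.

Step 1: r(k) = (k + 3)*(2*k + 11)/((k + 7)*(2*k + 9)).
Normal form (A,B,C) = (k + 3, k + 7, k + 9/2).
Need (k + 3)·f(k+1) − (k + 6)·f(k) = k + 9/2.
Bound: deg f ≤ 3.
Coefficient equations give f(k) = k*(k + 4)*(k + 8)/30.
R(k) = B(k−1)·f(k)/C(k) = k*(k + 4)*(k + 6)*(k + 8)/(15*(2*k + 9)); s_k = R·t_k = k*(k + 8)/(3*(k**2 + 8*k + 15)).
Verify: 5*(2*k + 9)/(k**4 + 18*k**3 + 119*k**2 + 342*k + 360) matches t_k.

Yes. s_k = \frac{k \left(k + 8\right)}{3 \left(k^{2} + 8 k + 15\right)}.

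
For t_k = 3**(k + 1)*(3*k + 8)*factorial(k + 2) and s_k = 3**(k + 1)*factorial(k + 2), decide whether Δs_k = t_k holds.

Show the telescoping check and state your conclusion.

s_(k+1) = 3**(k + 2)*factorial(k + 3)
s_(k+1) − s_k = 3**(k + 1)*(3*k + 8)*factorial(k + 2)
(s_(k+1) − s_k) − t_k = 0

Valid: the claim telescopes to t_k.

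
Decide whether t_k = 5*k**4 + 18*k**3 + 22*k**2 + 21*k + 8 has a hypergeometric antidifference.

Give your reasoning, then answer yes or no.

Yes. s_k = k*(k**4 + 2*k**3 + 4*k + 1).

t_(k+1)/t_k = (5*k**4 + 38*k**3 + 106*k**2 + 139*k + 74)/(5*k**4 + 18*k**3 + 22*k**2 + 21*k + 8).
Factor: A=1; B=1; C=k**4 + 18*k**3/5 + 22*k**2/5 + 21*k/5 + 8/5.
Solve (1)·f(k+1) − (1)·f(k) = k**4 + 18*k**3/5 + 22*k**2/5 + 21*k/5 + 8/5.
d = 5 from the (0,0,4) case.
Solve for f: f(k) = k*(k**4 + 2*k**3 + 4*k + 1)/5 (degree 5 ≤ 5).
R(k) = B(k−1)·f(k)/C(k) = k*(k**4 + 2*k**3 + 4*k + 1)/(5*k**4 + 18*k**3 + 22*k**2 + 21*k + 8); s_k = R·t_k = k*(k**4 + 2*k**3 + 4*k + 1).
Δs = 5*k**4 + 18*k**3 + 22*k**2 + 21*k + 8, as required.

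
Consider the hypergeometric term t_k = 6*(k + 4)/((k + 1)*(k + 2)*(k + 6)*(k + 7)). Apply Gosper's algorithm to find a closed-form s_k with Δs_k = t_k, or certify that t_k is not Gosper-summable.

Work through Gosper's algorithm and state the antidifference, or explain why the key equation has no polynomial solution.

s_k = k*(k + 7)/(2*(k**2 + 7*k + 6))

r(k) = (k + 1)*(k + 5)*(k + 6)/((k + 3)*(k + 4)*(k + 8)) after simplifying.
Factor: A=k + 1; B=k + 8; C=k**4 + 16*k**3 + 95*k**2 + 248*k + 240.
Key eq: (k + 1)·f(k+1) = (k + 7)·f(k) + (k**4 + 16*k**3 + 95*k**2 + 248*k + 240).
deg f ≤ 6 (via 1,1,4).
Solving with deg f ≤ 6: f(k) = k*(k + 2)*(k + 3)*(k + 4)*(k + 5)*(k + 7)/12.
So s_k = (B(k−1)f/C)·t_k = (k*(k + 2)*(k + 7)**2/(12*(k + 4)))·t_k = k*(k + 7)/(2*(k**2 + 7*k + 6)).
s_(k+1) − s_k = 6*(k + 4)/(k**4 + 16*k**3 + 83*k**2 + 152*k + 84) = t_k.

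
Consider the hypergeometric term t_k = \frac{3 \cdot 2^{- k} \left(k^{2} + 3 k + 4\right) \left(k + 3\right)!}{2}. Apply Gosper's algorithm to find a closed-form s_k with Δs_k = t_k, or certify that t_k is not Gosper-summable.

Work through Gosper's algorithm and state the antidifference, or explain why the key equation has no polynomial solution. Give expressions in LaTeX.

s_k = 3 \cdot 2^{- k} k \left(k + 3\right)!

Ratio r(k) = (k + 4)*(3*k + (k + 1)**2 + 7)/(2*(k**2 + 3*k + 4)).
Gosper form: A/B · C(k+1)/C(k) with A=k/2 + 2, B=1, C=k**2 + 3*k + 4.
Key eq: (k/2 + 2)·f(k+1) = (1)·f(k) + (k**2 + 3*k + 4).
From deg A=1, deg B=0, deg C=2: d=1.
Solving with deg f ≤ 1: f(k) = 2*k.
So s_k = (B(k−1)f/C)·t_k = (2*k/(k**2 + 3*k + 4))·t_k = 3*k*factorial(k + 3)/2**k.
Δs = 3*(k**2 + 3*k + 4)*factorial(k + 3)/(2*2**k), as required.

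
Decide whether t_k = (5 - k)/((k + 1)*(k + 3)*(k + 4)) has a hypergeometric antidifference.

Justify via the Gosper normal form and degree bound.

t_(k+1)/t_k = (k - 4)*(k + 1)*(k + 3)/((k - 5)*(k + 2)*(k + 5)).
Take A(k)=k + 1, B(k)=k + 5, C(k)=k**2 - 3*k - 10.
Set up (k + 1)·f(k+1) − (k + 4)·f(k) − (k**2 - 3*k - 10) = 0.
deg f ≤ 3 (via 1,1,2).
Solve for f: f(k) = -k*(k**2 + 8*k + 11)/2 (degree 3 ≤ 3).
Get s_k = R·t_k = k*(k**2 + 8*k + 11)/(2*(k**3 + 6*k**2 + 11*k + 6)) with R(k) = B(k−1)f(k)/C(k) = -k*(k + 4)*(k**2 + 8*k + 11)/(2*(k - 5)*(k + 2)).
Check: Δs_k = (5 - k)/(k**3 + 8*k**2 + 19*k + 12). ✓

Yes. s_k = k*(k**2 + 8*k + 11)/(2*(k**3 + 6*k**2 + 11*k + 6)).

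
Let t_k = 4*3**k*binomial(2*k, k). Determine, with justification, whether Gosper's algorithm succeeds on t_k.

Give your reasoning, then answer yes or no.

Ratio r(k) = 6*(2*k + 1)/(k + 1).
A = 12*k + 6, B = k + 1, C = 1.
Key eq: (12*k + 6)·f(k+1) = (k)·f(k) + (1).
d = -1 from the (1,1,0) case.
deg f ≤ -1 is impossible — no certificate.

No. Not Gosper-summable.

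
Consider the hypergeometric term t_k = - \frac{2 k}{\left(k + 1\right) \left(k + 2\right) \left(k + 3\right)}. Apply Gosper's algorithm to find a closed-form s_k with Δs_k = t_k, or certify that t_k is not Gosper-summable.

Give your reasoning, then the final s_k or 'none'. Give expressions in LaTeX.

Ratio r(k) = (k + 1)**2/(k*(k + 4)).
A = k + 1, B = k + 4, C = k.
Set up (k + 1)·f(k+1) − (k + 3)·f(k) − (k) = 0.
d = 2 from the (1,1,1) case.
Match coefficients ⇒ f(k) = k*(k - 1)/4.
Get s_k = R·t_k = k*(1 - k)/(2*(k + 1)*(k + 2)) with R(k) = B(k−1)f(k)/C(k) = (k - 1)*(k + 3)/4.
s_(k+1) − s_k = -2*k/(k**3 + 6*k**2 + 11*k + 6) = t_k.

s_k = \frac{k \left(1 - k\right)}{2 \left(k + 1\right) \left(k + 2\right)}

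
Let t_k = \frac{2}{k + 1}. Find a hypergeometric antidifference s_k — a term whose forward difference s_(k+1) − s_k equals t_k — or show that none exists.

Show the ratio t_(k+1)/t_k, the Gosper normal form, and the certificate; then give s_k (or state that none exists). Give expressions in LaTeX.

not Gosper-summable; s_k does not exist

Ratio r(k) = (k + 1)/(k + 2).
A = k + 1, B = k + 2, C = 1.
Need (k + 1)·f(k+1) − (k + 1)·f(k) = 1.
Bound: deg f ≤ 0.
Generic f = c0 gives residual -1; -1 = 0 cannot hold, so t_k is not Gosper-summable.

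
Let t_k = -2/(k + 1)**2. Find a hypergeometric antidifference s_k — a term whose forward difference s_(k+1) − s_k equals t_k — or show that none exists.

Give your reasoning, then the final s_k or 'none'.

t_(k+1)/t_k = (k + 1)**2/(k + 2)**2.
Normal form (A,B,C) = (k**2 + 2*k + 1, k**2 + 4*k + 4, 1).
Solve (k**2 + 2*k + 1)·f(k+1) − (k**2 + 2*k + 1)·f(k) = 1.
From deg A=2, deg B=2, deg C=0: d=0.
Generic f = c0 gives residual -1; -1 = 0 cannot hold, so t_k is not Gosper-summable.

none — t_k is not Gosper-summable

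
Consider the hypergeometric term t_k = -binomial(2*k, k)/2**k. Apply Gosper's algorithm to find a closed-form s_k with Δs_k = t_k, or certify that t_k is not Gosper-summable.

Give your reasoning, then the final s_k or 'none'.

Ratio r(k) = (2*k + 1)/(k + 1).
Gosper form: A/B · C(k+1)/C(k) with A=2*k + 1, B=k + 1, C=1.
Solve (2*k + 1)·f(k+1) − (k)·f(k) = 1.
Bound: deg f ≤ -1.
deg f ≤ -1 is impossible — no certificate.

none (Gosper's algorithm certifies no s_k)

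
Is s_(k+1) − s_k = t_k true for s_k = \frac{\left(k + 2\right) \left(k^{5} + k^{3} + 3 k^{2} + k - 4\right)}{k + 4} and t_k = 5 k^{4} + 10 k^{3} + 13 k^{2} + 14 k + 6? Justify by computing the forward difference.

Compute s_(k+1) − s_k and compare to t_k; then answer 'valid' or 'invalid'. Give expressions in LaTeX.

s_(k+1) = (k + 3)*(k + (k + 1)**5 + (k + 1)**3 + 3*(k + 1)**2 - 3)/(k + 5)
s_(k+1) − s_k = (5*k**6 + 47*k**5 + 143*k**4 + 227*k**3 + 266*k**2 + 212*k + 64)/(k**2 + 9*k + 20)
(s_(k+1) − s_k) − t_k = 2*(-4*k**5 - 30*k**4 - 52*k**3 - 63*k**2 - 61*k - 28)/(k**2 + 9*k + 20)

Invalid: residual \frac{2 \left(- 4 k^{5} - 30 k^{4} - 52 k^{3} - 63 k^{2} - 61 k - 28\right)}{k^{2} + 9 k + 20} ≠ 0.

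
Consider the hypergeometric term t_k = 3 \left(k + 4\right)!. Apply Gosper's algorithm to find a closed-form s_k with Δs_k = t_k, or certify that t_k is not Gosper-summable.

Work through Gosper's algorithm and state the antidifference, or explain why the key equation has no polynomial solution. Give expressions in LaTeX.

none (Gosper's algorithm certifies no s_k)

r(k) = k + 5 after simplifying.
Factor: A=k + 5; B=1; C=1.
Solve (k + 5)·f(k+1) − (1)·f(k) = 1.
From deg A=1, deg B=0, deg C=0: d=-1.
d = -1 < 0 ⇒ no nonzero polynomial f; not summable.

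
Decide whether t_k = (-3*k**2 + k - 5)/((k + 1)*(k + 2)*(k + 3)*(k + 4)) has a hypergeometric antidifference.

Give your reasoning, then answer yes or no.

Ratio r(k) = (k + 1)*(-k + 3*(k + 1)**2 + 4)/((k + 5)*(3*k**2 - k + 5)).
Normal form (A,B,C) = (k + 1, k + 5, k**2 - k/3 + 5/3).
Solve (k + 1)·f(k+1) − (k + 4)·f(k) = k**2 - k/3 + 5/3.
From deg A=1, deg B=1, deg C=2: d=3.
Solving with deg f ≤ 3: f(k) = k*(2*k**2 + 3*k + 10)/9.
R(k) = B(k−1)·f(k)/C(k) = k*(k + 4)*(2*k**2 + 3*k + 10)/(3*(3*k**2 - k + 5)); s_k = R·t_k = k*(-2*k**2 - 3*k - 10)/(3*(k + 1)*(k + 2)*(k + 3)).
Check: Δs_k = (-3*k**2 + k - 5)/(k**4 + 10*k**3 + 35*k**2 + 50*k + 24). ✓

Yes. s_k = k*(-2*k**2 - 3*k - 10)/(3*(k + 1)*(k + 2)*(k + 3)).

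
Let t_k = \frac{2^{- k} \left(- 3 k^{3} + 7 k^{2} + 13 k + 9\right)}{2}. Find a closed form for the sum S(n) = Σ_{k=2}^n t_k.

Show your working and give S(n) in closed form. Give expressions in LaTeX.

Ratio r(k) = (3*k**3 + 2*k**2 - 18*k - 26)/(2*(3*k**3 - 7*k**2 - 13*k - 9)).
Take A(k)=1/2, B(k)=1, C(k)=k**3 - 7*k**2/3 - 13*k/3 - 3.
f must satisfy (1/2)·f(k+1) − (1)·f(k) = k**3 - 7*k**2/3 - 13*k/3 - 3.
From deg A=0, deg B=0, deg C=3: d=3.
Coefficient equations give f(k) = -2*(3*k**3 + 2*k**2 - 4)/3.
Certificate R = B(k−1)f/C = -2*(3*k**3 + 2*k**2 - 4)/(3*k**3 - 7*k**2 - 13*k - 9) gives s_k = (3*k**3 + 2*k**2 - 4)/2**k.
s_(k+1) − s_k = (-3*k**3 + 7*k**2 + 13*k + 9)/(2*2**k) = t_k.
s_(n+1) = 2**(-n - 1)*(3*n**3 + 11*n**2 + 13*n + 1) and s_(2) = 7, so S(n) = (-14*2**n + 3*n**3 + 11*n**2 + 13*n + 1)/(2*2**n).

S(n) = \frac{2^{- n} \left(- 14 \cdot 2^{n} + 3 n^{3} + 11 n^{2} + 13 n + 1\right)}{2}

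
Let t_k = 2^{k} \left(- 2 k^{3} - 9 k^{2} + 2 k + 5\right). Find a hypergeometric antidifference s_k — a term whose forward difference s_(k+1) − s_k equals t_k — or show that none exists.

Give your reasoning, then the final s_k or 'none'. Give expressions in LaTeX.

Compute t_(k+1)/t_k: get 2*(2*k**3 + 15*k**2 + 22*k + 4)/(2*k**3 + 9*k**2 - 2*k - 5).
Take A(k)=2, B(k)=1, C(k)=k**3 + 9*k**2/2 - k - 5/2.
Need (2)·f(k+1) − (1)·f(k) = k**3 + 9*k**2/2 - k - 5/2.
Bound: deg f ≤ 3.
Solve for f: f(k) = (2*k**3 - 3*k**2 - 2*k + 1)/2 (degree 3 ≤ 3).
Certificate R = B(k−1)f/C = (2*k**3 - 3*k**2 - 2*k + 1)/(2*k**3 + 9*k**2 - 2*k - 5) gives s_k = 2**k*(-2*k**3 + 3*k**2 + 2*k - 1).
Check: Δs_k = 2**k*(-2*k**3 - 9*k**2 + 2*k + 5). ✓

s_k = 2^{k} \left(- 2 k^{3} + 3 k^{2} + 2 k - 1\right)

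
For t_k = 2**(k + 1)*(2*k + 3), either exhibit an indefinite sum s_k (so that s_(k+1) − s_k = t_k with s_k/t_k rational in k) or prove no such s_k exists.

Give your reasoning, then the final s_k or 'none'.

s_k = 2**(k + 1)*(2*k - 1)

r(k) = 2*(2*k + 5)/(2*k + 3) after simplifying.
A = 2, B = 1, C = k + 3/2.
Need (2)·f(k+1) − (1)·f(k) = k + 3/2.
Bound: deg f ≤ 1.
Solving with deg f ≤ 1: f(k) = (2*k - 1)/2.
Then R = B(k−1)f/C = (2*k - 1)/(2*k + 3), so s_k = R(k)·t_k = 2**(k + 1)*(2*k - 1).
Δs = 2**(k + 1)*(2*k + 3), as required.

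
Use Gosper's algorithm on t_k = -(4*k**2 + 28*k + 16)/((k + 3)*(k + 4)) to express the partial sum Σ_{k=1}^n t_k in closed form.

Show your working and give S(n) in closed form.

Compute t_(k+1)/t_k: get (k + 3)*(7*k + (k + 1)**2 + 11)/((k + 5)*(k**2 + 7*k + 4)).
Take A(k)=k + 3, B(k)=k + 5, C(k)=k**2 + 7*k + 4.
Solve (k + 3)·f(k+1) − (k + 4)·f(k) = k**2 + 7*k + 4.
Degrees (1,1,2) ⇒ d ≤ 2.
Coefficient equations give f(k) = k*(3*k + 1)/3.
Then R = B(k−1)f/C = k*(k + 4)*(3*k + 1)/(3*(k**2 + 7*k + 4)), so s_k = R(k)·t_k = -4*k*(3*k + 1)/(3*k + 9).
Verify: 4*(-k**2 - 7*k - 4)/(k**2 + 7*k + 12) matches t_k.
Σ_(k=1)^n t_k = s_(n+1) − s_(1) = (4*(-3*n**2 - 7*n - 4)/(3*(n + 4))) − (-4/3), i.e. 4*n*(-n - 2)/(n + 4).

S(n) = 4*n*(-n - 2)/(n + 4)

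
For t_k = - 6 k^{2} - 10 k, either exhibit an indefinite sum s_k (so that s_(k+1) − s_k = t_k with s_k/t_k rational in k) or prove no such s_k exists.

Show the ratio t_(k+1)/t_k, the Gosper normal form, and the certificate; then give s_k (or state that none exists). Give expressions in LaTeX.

s_k = 2 k \left(- k^{2} - k + 2\right)

r(k) = (3*k**2 + 11*k + 8)/(k*(3*k + 5)) after simplifying.
Normal form (A,B,C) = (1, 1, k**2 + 5*k/3).
Key eq: (1)·f(k+1) = (1)·f(k) + (k**2 + 5*k/3).
Degrees (0,0,2) ⇒ d ≤ 3.
Solve for f: f(k) = k*(k - 1)*(k + 2)/3 (degree 3 ≤ 3).
Get s_k = R·t_k = 2*k*(-k**2 - k + 2) with R(k) = B(k−1)f(k)/C(k) = (k - 1)*(k + 2)/(3*k + 5).
Check: Δs_k = 2*k*(-3*k - 5). ✓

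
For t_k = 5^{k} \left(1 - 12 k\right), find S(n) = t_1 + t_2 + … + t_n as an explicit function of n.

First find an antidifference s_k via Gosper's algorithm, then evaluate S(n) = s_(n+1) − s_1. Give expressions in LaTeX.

S(n) = - 15 \cdot 5^{n} n + 5 \cdot 5^{n} - 5

r(k) = 5*(12*k + 11)/(12*k - 1) after simplifying.
Gosper form: A/B · C(k+1)/C(k) with A=5, B=1, C=k - 1/12.
f must satisfy (5)·f(k+1) − (1)·f(k) = k - 1/12.
deg f ≤ 1 (via 0,0,1).
Solving with deg f ≤ 1: f(k) = (3*k - 4)/12.
Then R = B(k−1)f/C = (3*k - 4)/(12*k - 1), so s_k = R(k)·t_k = 5**k*(4 - 3*k).
Check: Δs_k = 5**k*(1 - 12*k). ✓
Telescope: S(n) = s_(n+1) − s_(1) = 5**(n + 1)*(1 - 3*n) − (5) = -15*5**n*n + 5*5**n - 5.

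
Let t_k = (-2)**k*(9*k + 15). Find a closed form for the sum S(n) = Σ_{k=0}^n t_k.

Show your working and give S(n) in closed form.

S(n) = 6*(-2)**n*n + 12*(-2)**n + 3

Step 1: r(k) = 2*(-3*k - 8)/(3*k + 5).
Gosper form: A/B · C(k+1)/C(k) with A=-2, B=1, C=k + 5/3.
Solve (-2)·f(k+1) − (1)·f(k) = k + 5/3.
From deg A=0, deg B=0, deg C=1: d=1.
A polynomial solution: f(k) = -(k + 1)/3.
Then R = B(k−1)f/C = -(k + 1)/(3*k + 5), so s_k = R(k)·t_k = -3*(-2)**k*(k + 1).
Δs = (-2)**k*(9*k + 15), as required.
s_(n+1) = 6*(-2)**n*(n + 2) and s_(0) = -3, so S(n) = 6*(-2)**n*n + 12*(-2)**n + 3.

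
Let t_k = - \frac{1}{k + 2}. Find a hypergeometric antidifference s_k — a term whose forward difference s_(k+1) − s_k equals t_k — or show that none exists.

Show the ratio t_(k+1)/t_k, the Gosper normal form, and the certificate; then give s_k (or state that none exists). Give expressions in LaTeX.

r(k) = (k + 2)/(k + 3) after simplifying.
Normal form (A,B,C) = (k + 2, k + 3, 1).
Set up (k + 2)·f(k+1) − (k + 2)·f(k) − (1) = 0.
Bound: deg f ≤ 0.
f = c0 ⇒ A·f(k+1) − B(k−1)·f(k) − C = -1. The system {-1 = 0} is inconsistent; no antidifference.

none — t_k is not Gosper-summable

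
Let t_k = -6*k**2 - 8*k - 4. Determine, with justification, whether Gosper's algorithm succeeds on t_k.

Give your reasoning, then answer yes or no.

Yes. s_k = k*(-2*k**2 - k - 1).

r(k) = (3*k**2 + 10*k + 9)/(3*k**2 + 4*k + 2) after simplifying.
Take A(k)=1, B(k)=1, C(k)=k**2 + 4*k/3 + 2/3.
Key eq: (1)·f(k+1) = (1)·f(k) + (k**2 + 4*k/3 + 2/3).
d = 3 from the (0,0,2) case.
Solve for f: f(k) = k*(2*k**2 + k + 1)/6 (degree 3 ≤ 3).
Then R = B(k−1)f/C = k*(2*k**2 + k + 1)/(2*(3*k**2 + 4*k + 2)), so s_k = R(k)·t_k = k*(-2*k**2 - k - 1).
Δs = -6*k**2 - 8*k - 4, as required.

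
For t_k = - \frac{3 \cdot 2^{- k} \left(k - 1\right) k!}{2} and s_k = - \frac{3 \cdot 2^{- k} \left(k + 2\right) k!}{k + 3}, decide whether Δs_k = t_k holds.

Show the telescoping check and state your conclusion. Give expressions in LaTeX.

s_(k+1) = -3*(k + 3)*factorial(k + 1)/(2*2**k*(k + 4))
s_(k+1) − s_k = -3*(k**3 + 5*k**2 + 3*k - 7)*factorial(k)/(2*2**k*(k + 3)*(k + 4))
(s_(k+1) − s_k) − t_k = 3*(k**2 + 2*k - 5)*factorial(k)/(2*2**k*(k + 3)*(k + 4))

Invalid: residual \frac{3 \cdot 2^{- k} \left(k^{2} + 2 k - 5\right) k!}{2 \left(k + 3\right) \left(k + 4\right)} ≠ 0.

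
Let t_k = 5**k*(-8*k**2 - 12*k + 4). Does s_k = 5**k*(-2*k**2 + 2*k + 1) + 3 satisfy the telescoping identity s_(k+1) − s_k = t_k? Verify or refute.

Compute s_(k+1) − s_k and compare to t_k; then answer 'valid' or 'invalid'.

s_(k+1) = 5**(k + 1)*(2*k - 2*(k + 1)**2 + 3) + 3
s_(k+1) − s_k = 5**k*(-8*k**2 - 12*k + 4)
(s_(k+1) − s_k) − t_k = 0

valid (s_(k+1) − s_k reduces to t_k)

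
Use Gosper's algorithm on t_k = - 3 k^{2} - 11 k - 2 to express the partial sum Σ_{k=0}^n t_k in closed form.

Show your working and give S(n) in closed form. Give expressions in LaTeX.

Compute t_(k+1)/t_k: get (3*k**2 + 17*k + 16)/(3*k**2 + 11*k + 2).
Normal form (A,B,C) = (1, 1, k**2 + 11*k/3 + 2/3).
Key eq: (1)·f(k+1) = (1)·f(k) + (k**2 + 11*k/3 + 2/3).
Bound: deg f ≤ 3.
Match coefficients ⇒ f(k) = k*(k**2 + 4*k - 3)/3.
So s_k = (B(k−1)f/C)·t_k = (k*(k**2 + 4*k - 3)/(3*k**2 + 11*k + 2))·t_k = k*(-k**2 - 4*k + 3).
Verify: -3*k**2 - 11*k - 2 matches t_k.
Telescope: S(n) = s_(n+1) − s_(0) = -n**3 - 7*n**2 - 8*n - 2 − (0) = -n**3 - 7*n**2 - 8*n - 2.

S(n) = - n^{3} - 7 n^{2} - 8 n - 2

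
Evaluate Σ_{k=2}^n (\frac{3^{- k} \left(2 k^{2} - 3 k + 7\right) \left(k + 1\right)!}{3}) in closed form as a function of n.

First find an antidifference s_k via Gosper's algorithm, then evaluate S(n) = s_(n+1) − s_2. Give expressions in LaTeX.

t_(k+1)/t_k = (k + 2)*(-3*k + 2*(k + 1)**2 + 4)/(3*(2*k**2 - 3*k + 7)).
A = k/3 + 2/3, B = 1, C = k**2 - 3*k/2 + 7/2.
f must satisfy (k/3 + 2/3)·f(k+1) − (1)·f(k) = k**2 - 3*k/2 + 7/2.
From deg A=1, deg B=0, deg C=2: d=1.
Solving with deg f ≤ 1: f(k) = 3*(2*k - 3)/2.
So s_k = (B(k−1)f/C)·t_k = (3*(2*k - 3)/(2*k**2 - 3*k + 7))·t_k = (2*k - 3)*factorial(k + 1)/3**k.
Δs = (2*k**2 - 3*k + 7)*factorial(k + 1)/(3*3**k), as required.
s_(n+1) = 3**(-n - 1)*(2*n - 1)*factorial(n + 2) and s_(2) = 2/3, so S(n) = 3**(-n - 1)*(-2*3**n + 2*n**3*factorial(n) + 5*n**2*factorial(n) + n*factorial(n) - 2*factorial(n)).

S(n) = 3^{- n - 1} \left(- 2 \cdot 3^{n} + 2 n^{3} n! + 5 n^{2} n! + n n! - 2 n!\right)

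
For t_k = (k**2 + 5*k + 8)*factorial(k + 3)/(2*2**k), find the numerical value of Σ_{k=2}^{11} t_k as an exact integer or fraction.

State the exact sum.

Σ = 4469590005

Ratio r(k) = (k + 4)*(5*k + (k + 1)**2 + 13)/(2*(k**2 + 5*k + 8)).
Take A(k)=k/2 + 2, B(k)=1, C(k)=k**2 + 5*k + 8.
Solve (k/2 + 2)·f(k+1) − (1)·f(k) = k**2 + 5*k + 8.
d = 1 from the (1,0,2) case.
Solving with deg f ≤ 1: f(k) = 2*(k + 2).
Then R = B(k−1)f/C = 2*(k + 2)/(k**2 + 5*k + 8), so s_k = R(k)·t_k = (k + 2)*factorial(k + 3)/2**k.
Check: Δs_k = (k**2 + 5*k + 8)*factorial(k + 3)/(2*2**k). ✓
Telescoping: Σ = s_(12) − s_(2) = 4469590125 − (120) = 4469590005.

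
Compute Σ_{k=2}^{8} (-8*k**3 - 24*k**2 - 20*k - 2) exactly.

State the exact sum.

t_(k+1)/t_k = (4*k**3 + 24*k**2 + 46*k + 27)/(4*k**3 + 12*k**2 + 10*k + 1).
So A=1 and B=1, with C=k**3 + 3*k**2 + 5*k/2 + 1/4.
f must satisfy (1)·f(k+1) − (1)·f(k) = k**3 + 3*k**2 + 5*k/2 + 1/4.
d = 4 from the (0,0,3) case.
Solve for f: f(k) = k*(k**3 + 2*k**2 - 2)/4 (degree 4 ≤ 4).
Get s_k = R·t_k = 2*k*(-k**3 - 2*k**2 + 2) with R(k) = B(k−1)f(k)/C(k) = k*(k**3 + 2*k**2 - 2)/(4*k**3 + 12*k**2 + 10*k + 1).
s_(k+1) − s_k = -8*k**3 - 24*k**2 - 20*k - 2 = t_k.
Telescoping: Σ = s_(9) − s_(2) = -16002 − (-56) = -15946.

Σ = -15946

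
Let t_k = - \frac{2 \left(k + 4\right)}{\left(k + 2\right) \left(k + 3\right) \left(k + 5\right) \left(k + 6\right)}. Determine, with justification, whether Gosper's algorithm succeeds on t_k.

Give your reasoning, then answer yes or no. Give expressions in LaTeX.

Step 1: r(k) = (k + 2)*(k + 5)**2/((k + 4)**2*(k + 7)).
Normal form (A,B,C) = (k + 2, k + 7, k**2 + 8*k + 16).
f must satisfy (k + 2)·f(k+1) − (k + 6)·f(k) = k**2 + 8*k + 16.
Bound: deg f ≤ 4.
Coefficient equations give f(k) = k*(k + 3)*(k + 4)*(k + 7)/20.
Get s_k = R·t_k = k*(-k - 7)/(10*(k**2 + 7*k + 10)) with R(k) = B(k−1)f(k)/C(k) = k*(k + 3)*(k + 6)*(k + 7)/(20*(k + 4)).
Check: Δs_k = 2*(-k - 4)/(k**4 + 16*k**3 + 91*k**2 + 216*k + 180). ✓

Yes. s_k = \frac{k \left(- k - 7\right)}{10 \left(k^{2} + 7 k + 10\right)}.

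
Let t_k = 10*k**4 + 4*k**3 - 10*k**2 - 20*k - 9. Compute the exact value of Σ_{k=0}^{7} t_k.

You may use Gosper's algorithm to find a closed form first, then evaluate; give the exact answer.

Compute t_(k+1)/t_k: get (10*k**4 + 44*k**3 + 62*k**2 + 12*k - 25)/(10*k**4 + 4*k**3 - 10*k**2 - 20*k - 9).
Normal form (A,B,C) = (1, 1, k**4 + 2*k**3/5 - k**2 - 2*k - 9/10).
Solve (1)·f(k+1) − (1)·f(k) = k**4 + 2*k**3/5 - k**2 - 2*k - 9/10.
deg f ≤ 5 (via 0,0,4).
Coefficient equations give f(k) = k*(2*k**4 - 4*k**3 - 2*k**2 - 4*k - 1)/10.
R(k) = B(k−1)·f(k)/C(k) = k*(2*k**4 - 4*k**3 - 2*k**2 - 4*k - 1)/(10*k**4 + 4*k**3 - 10*k**2 - 20*k - 9); s_k = R·t_k = k*(2*k**4 - 4*k**3 - 2*k**2 - 4*k - 1).
s_(k+1) − s_k = 10*k**4 + 4*k**3 - 10*k**2 - 20*k - 9 = t_k.
Σ_(k=0)^(7) t_k = s_(8) − s_(0) = 47864 − (0) = 47864.

Σ = 47864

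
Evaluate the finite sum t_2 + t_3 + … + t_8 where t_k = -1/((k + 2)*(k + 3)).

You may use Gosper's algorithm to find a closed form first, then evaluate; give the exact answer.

Σ = -7/44

Compute t_(k+1)/t_k: get (k + 2)/(k + 4).
Take A(k)=k + 2, B(k)=k + 4, C(k)=1.
Need (k + 2)·f(k+1) − (k + 3)·f(k) = 1.
deg f ≤ 1 (via 1,1,0).
Match coefficients ⇒ f(k) = k/2.
Then R = B(k−1)f/C = k*(k + 3)/2, so s_k = R(k)·t_k = -k/(2*k + 4).
Δs = -1/(k**2 + 5*k + 6), as required.
Telescoping: Σ = s_(9) − s_(2) = -9/22 − (-1/4) = -7/44.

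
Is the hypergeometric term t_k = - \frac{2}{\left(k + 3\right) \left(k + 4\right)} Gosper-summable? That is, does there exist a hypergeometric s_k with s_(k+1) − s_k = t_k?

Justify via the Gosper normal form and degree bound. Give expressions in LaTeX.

Yes. s_k = - \frac{2 k}{3 k + 9}.

Step 1: r(k) = (k + 3)/(k + 5).
Gosper form: A/B · C(k+1)/C(k) with A=k + 3, B=k + 5, C=1.
Need (k + 3)·f(k+1) − (k + 4)·f(k) = 1.
deg f ≤ 1 (via 1,1,0).
Solving with deg f ≤ 1: f(k) = k/3.
Certificate R = B(k−1)f/C = k*(k + 4)/3 gives s_k = -2*k/(3*k + 9).
Δs = -2/(k**2 + 7*k + 12), as required.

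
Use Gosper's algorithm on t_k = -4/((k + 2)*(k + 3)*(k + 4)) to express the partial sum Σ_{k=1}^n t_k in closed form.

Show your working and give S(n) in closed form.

S(n) = n*(-n - 7)/(6*(n**2 + 7*n + 12))

Step 1: r(k) = (k + 2)/(k + 5).
Factor: A=k + 2; B=k + 5; C=1.
Need (k + 2)·f(k+1) − (k + 4)·f(k) = 1.
Bound: deg f ≤ 2.
Coefficient equations give f(k) = k*(k + 5)/12.
Get s_k = R·t_k = k*(-k - 5)/(3*(k + 2)*(k + 3)) with R(k) = B(k−1)f(k)/C(k) = k*(k + 4)*(k + 5)/12.
s_(k+1) − s_k = -4/(k**3 + 9*k**2 + 26*k + 24) = t_k.
Σ_(k=1)^n t_k = s_(n+1) − s_(1) = ((-n**2 - 7*n - 6)/(3*(n**2 + 7*n + 12))) − (-1/6), i.e. n*(-n - 7)/(6*(n**2 + 7*n + 12)).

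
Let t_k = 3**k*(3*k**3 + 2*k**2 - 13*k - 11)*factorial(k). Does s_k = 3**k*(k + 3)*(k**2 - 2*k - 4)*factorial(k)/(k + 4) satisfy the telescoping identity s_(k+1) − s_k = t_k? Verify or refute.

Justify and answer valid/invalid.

Invalid: residual 3**k*(-3*k**4 - 14*k**3 + 6*k**2 + 61*k + 40)*factorial(k)/((k + 4)*(k + 5)) ≠ 0.

s_(k+1) = 3**(k + 1)*(k + 4)*(k**2 - 5)*factorial(k + 1)/(k + 5)
s_(k+1) − s_k = 3**k*(k + 2)*(3*k**4 + 20*k**3 + 11*k**2 - 104*k - 90)*factorial(k)/((k + 4)*(k + 5))
(s_(k+1) − s_k) − t_k = 3**k*(-3*k**4 - 14*k**3 + 6*k**2 + 61*k + 40)*factorial(k)/((k + 4)*(k + 5))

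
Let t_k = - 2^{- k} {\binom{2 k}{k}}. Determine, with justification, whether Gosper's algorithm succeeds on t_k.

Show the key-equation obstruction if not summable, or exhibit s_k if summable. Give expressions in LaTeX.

No — negative degree bound, so no certificate f.

Step 1: r(k) = (2*k + 1)/(k + 1).
Gosper form: A/B · C(k+1)/C(k) with A=2*k + 1, B=k + 1, C=1.
Need (2*k + 1)·f(k+1) − (k)·f(k) = 1.
deg f ≤ -1 (via 1,1,0).
d = -1 < 0 ⇒ no nonzero polynomial f; not summable.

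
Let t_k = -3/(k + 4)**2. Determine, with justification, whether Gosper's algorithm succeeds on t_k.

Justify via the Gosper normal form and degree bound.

No. Not Gosper-summable.

Step 1: r(k) = (k + 4)**2/(k + 5)**2.
A = k**2 + 8*k + 16, B = k**2 + 10*k + 25, C = 1.
Key eq: (k**2 + 8*k + 16)·f(k+1) = (k**2 + 8*k + 16)·f(k) + (1).
d = 0 from the (2,2,0) case.
Put f(k) = c0: A·f(k+1) − B(k−1)·f(k) − C = -1; need -1 = 0 — inconsistent ⇒ no f, not summable.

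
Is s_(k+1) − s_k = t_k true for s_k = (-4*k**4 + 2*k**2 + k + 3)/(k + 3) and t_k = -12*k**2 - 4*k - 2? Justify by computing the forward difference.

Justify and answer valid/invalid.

Invalid: residual 2*(8*k**3 + 44*k**2 + 12*k + 9)/(k**2 + 7*k + 12) ≠ 0.

s_(k+1) = (k - 4*(k + 1)**4 + 2*(k + 1)**2 + 4)/(k + 4)
s_(k+1) − s_k = 2*(-6*k**4 - 36*k**3 - 43*k**2 - 19*k - 3)/(k**2 + 7*k + 12)
(s_(k+1) − s_k) − t_k = 2*(8*k**3 + 44*k**2 + 12*k + 9)/(k**2 + 7*k + 12)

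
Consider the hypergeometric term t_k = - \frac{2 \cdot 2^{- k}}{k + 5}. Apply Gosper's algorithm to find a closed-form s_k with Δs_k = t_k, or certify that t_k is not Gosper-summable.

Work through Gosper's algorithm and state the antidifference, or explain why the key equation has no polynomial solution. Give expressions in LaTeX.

The ratio is (k + 5)/(2*(k + 6)).
Gosper form: A/B · C(k+1)/C(k) with A=k/2 + 5/2, B=k + 6, C=1.
f must satisfy (k/2 + 5/2)·f(k+1) − (k + 5)·f(k) = 1.
Bound: deg f ≤ -1.
Bound -1 < 0, so the key equation has no polynomial solution.

none — t_k is not Gosper-summable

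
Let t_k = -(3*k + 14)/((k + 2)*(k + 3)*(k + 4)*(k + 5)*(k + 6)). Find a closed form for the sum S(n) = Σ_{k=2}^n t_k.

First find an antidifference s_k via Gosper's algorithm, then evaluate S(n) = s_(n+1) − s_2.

The ratio is (k + 2)*(3*k + 17)/((k + 7)*(3*k + 14)).
Take A(k)=k + 2, B(k)=k + 7, C(k)=k + 14/3.
Key eq: (k + 2)·f(k+1) = (k + 6)·f(k) + (k + 14/3).
deg f ≤ 4 (via 1,1,1).
Solving with deg f ≤ 4: f(k) = k*(k + 4)*(k**2 + 10*k + 31)/90.
So s_k = (B(k−1)f/C)·t_k = (k*(k + 4)*(k + 6)*(k**2 + 10*k + 31)/(30*(3*k + 14)))·t_k = k*(-k**2 - 10*k - 31)/(30*(k**3 + 10*k**2 + 31*k + 30)).
Verify: (-3*k - 14)/(k**5 + 20*k**4 + 155*k**3 + 580*k**2 + 1044*k + 720) matches t_k.
Evaluate: s_(n+1) = (-n**3 - 13*n**2 - 54*n - 42)/(30*(n**3 + 13*n**2 + 54*n + 72)); subtract s_(2) = -11/420 ⇒ S(n) = (-n**3 - 13*n**2 - 54*n + 68)/(140*(n**3 + 13*n**2 + 54*n + 72)).

S(n) = (-n**3 - 13*n**2 - 54*n + 68)/(140*(n**3 + 13*n**2 + 54*n + 72))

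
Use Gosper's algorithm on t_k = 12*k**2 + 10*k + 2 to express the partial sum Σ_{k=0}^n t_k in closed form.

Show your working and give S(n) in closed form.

S(n) = 4*n**3 + 11*n**2 + 9*n + 2

Ratio r(k) = (6*k**2 + 17*k + 12)/(6*k**2 + 5*k + 1).
So A=1 and B=1, with C=k**2 + 5*k/6 + 1/6.
Need (1)·f(k+1) − (1)·f(k) = k**2 + 5*k/6 + 1/6.
From deg A=0, deg B=0, deg C=2: d=3.
Match coefficients ⇒ f(k) = k*(4*k**2 - k - 1)/12.
Then R = B(k−1)f/C = k*(4*k**2 - k - 1)/(2*(2*k + 1)*(3*k + 1)), so s_k = R(k)·t_k = k*(4*k**2 - k - 1).
Check: Δs_k = 12*k**2 + 10*k + 2. ✓
s_(n+1) = 4*n**3 + 11*n**2 + 9*n + 2 and s_(0) = 0, so S(n) = 4*n**3 + 11*n**2 + 9*n + 2.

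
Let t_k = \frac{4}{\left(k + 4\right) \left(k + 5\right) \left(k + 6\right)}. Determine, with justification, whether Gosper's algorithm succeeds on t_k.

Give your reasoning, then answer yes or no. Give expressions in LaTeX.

t_(k+1)/t_k = (k + 4)/(k + 7).
Take A(k)=k + 4, B(k)=k + 7, C(k)=1.
Need (k + 4)·f(k+1) − (k + 6)·f(k) = 1.
Bound: deg f ≤ 2.
Coefficient equations give f(k) = k*(k + 9)/40.
Then R = B(k−1)f/C = k*(k + 6)*(k + 9)/40, so s_k = R(k)·t_k = k*(k + 9)/(10*(k + 4)*(k + 5)).
s_(k+1) − s_k = 4/(k**3 + 15*k**2 + 74*k + 120) = t_k.

Yes. s_k = \frac{k \left(k + 9\right)}{10 \left(k + 4\right) \left(k + 5\right)}.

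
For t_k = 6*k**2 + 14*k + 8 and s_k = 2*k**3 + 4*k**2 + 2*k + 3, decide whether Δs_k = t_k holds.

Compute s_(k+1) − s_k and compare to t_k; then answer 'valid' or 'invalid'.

valid (s_(k+1) − s_k reduces to t_k)

s_(k+1) = 2*k**3 + 10*k**2 + 16*k + 11
s_(k+1) − s_k = 6*k**2 + 14*k + 8
(s_(k+1) − s_k) − t_k = 0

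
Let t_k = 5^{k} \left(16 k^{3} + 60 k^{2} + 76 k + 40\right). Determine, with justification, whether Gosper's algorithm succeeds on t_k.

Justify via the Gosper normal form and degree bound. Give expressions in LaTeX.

r(k) = 5*(4*k**3 + 27*k**2 + 61*k + 48)/(4*k**3 + 15*k**2 + 19*k + 10) after simplifying.
Take A(k)=5, B(k)=1, C(k)=k**3 + 15*k**2/4 + 19*k/4 + 5/2.
Key eq: (5)·f(k+1) = (1)·f(k) + (k**3 + 15*k**2/4 + 19*k/4 + 5/2).
d = 3 from the (0,0,3) case.
Solving with deg f ≤ 3: f(k) = k*(k**2 + 1)/4.
Then R = B(k−1)f/C = k*(k**2 + 1)/((k + 2)*(4*k**2 + 7*k + 5)), so s_k = R(k)·t_k = 4*5**k*k*(k**2 + 1).
s_(k+1) − s_k = 5**k*(16*k**3 + 60*k**2 + 76*k + 40) = t_k.

Yes. s_k = 4 \cdot 5^{k} k \left(k^{2} + 1\right).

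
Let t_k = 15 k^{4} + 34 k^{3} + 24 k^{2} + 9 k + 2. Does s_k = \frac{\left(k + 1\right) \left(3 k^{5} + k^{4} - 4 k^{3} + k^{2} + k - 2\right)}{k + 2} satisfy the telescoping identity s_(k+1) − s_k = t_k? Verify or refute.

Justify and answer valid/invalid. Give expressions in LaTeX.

Invalid: residual \frac{- 12 k^{5} - 63 k^{4} - 96 k^{3} - 56 k^{2} - 19 k - 6}{k^{2} + 5 k + 6} ≠ 0.

s_(k+1) = k*(3*k**5 + 22*k**4 + 62*k**3 + 85*k**2 + 60*k + 20)/(k + 3)
s_(k+1) − s_k = (15*k**6 + 97*k**5 + 221*k**4 + 237*k**3 + 135*k**2 + 45*k + 6)/(k**2 + 5*k + 6)
(s_(k+1) − s_k) − t_k = (-12*k**5 - 63*k**4 - 96*k**3 - 56*k**2 - 19*k - 6)/(k**2 + 5*k + 6)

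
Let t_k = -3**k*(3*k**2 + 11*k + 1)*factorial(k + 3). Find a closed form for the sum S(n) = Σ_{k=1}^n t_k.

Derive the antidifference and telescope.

Step 1: r(k) = 3*(3*k**3 + 29*k**2 + 83*k + 60)/(3*k**2 + 11*k + 1).
So A=3*k + 12 and B=1, with C=k**2 + 11*k/3 + 1/3.
Solve (3*k + 12)·f(k+1) − (1)·f(k) = k**2 + 11*k/3 + 1/3.
d = 1 from the (1,0,2) case.
Coefficient equations give f(k) = (k - 1)/3.
R(k) = B(k−1)·f(k)/C(k) = (k - 1)/(3*k**2 + 11*k + 1); s_k = R·t_k = -3**k*(k - 1)*factorial(k + 3).
s_(k+1) − s_k = -3**k*(3*k**2 + 11*k + 1)*factorial(k + 3) = t_k.
Evaluate: s_(n+1) = -3**(n + 1)*n*factorial(n + 4); subtract s_(1) = 0 ⇒ S(n) = -3**(n + 1)*n*factorial(n + 4).

S(n) = -3**(n + 1)*n*factorial(n + 4)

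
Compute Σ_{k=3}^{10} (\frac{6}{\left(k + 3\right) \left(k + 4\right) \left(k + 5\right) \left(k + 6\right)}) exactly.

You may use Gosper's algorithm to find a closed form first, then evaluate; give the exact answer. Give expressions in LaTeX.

Σ = 3/560

Ratio r(k) = (k + 3)/(k + 7).
Gosper form: A/B · C(k+1)/C(k) with A=k + 3, B=k + 7, C=1.
Solve (k + 3)·f(k+1) − (k + 6)·f(k) = 1.
d = 3 from the (1,1,0) case.
Solving with deg f ≤ 3: f(k) = k*(k**2 + 12*k + 47)/180.
Get s_k = R·t_k = k*(k**2 + 12*k + 47)/(30*(k + 3)*(k + 4)*(k + 5)) with R(k) = B(k−1)f(k)/C(k) = k*(k + 6)*(k**2 + 12*k + 47)/180.
Verify: 6/(k**4 + 18*k**3 + 119*k**2 + 342*k + 360) matches t_k.
Sum = s_(11) − s_(3); s_(11) = 11/336, s_(3) = 23/840 ⇒ 3/560.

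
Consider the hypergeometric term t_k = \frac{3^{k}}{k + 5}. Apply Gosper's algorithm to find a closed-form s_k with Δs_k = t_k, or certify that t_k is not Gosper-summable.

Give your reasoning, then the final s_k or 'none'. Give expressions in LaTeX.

The ratio is 3*(k + 5)/(k + 6).
Take A(k)=3*k + 15, B(k)=k + 6, C(k)=1.
Need (3*k + 15)·f(k+1) − (k + 5)·f(k) = 1.
d = -1 from the (1,1,0) case.
d = -1 < 0 ⇒ no nonzero polynomial f; not summable.

none (Gosper's algorithm certifies no s_k)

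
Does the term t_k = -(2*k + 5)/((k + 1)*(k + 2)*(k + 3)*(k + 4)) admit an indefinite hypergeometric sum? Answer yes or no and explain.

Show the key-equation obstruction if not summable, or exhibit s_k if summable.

Yes. s_k = k*(-k - 4)/(3*(k**2 + 4*k + 3)).

Step 1: r(k) = (k + 1)*(2*k + 7)/((k + 5)*(2*k + 5)).
So A=k + 1 and B=k + 5, with C=k + 5/2.
Set up (k + 1)·f(k+1) − (k + 4)·f(k) − (k + 5/2) = 0.
d = 3 from the (1,1,1) case.
Solve for f: f(k) = k*(k + 2)*(k + 4)/6 (degree 3 ≤ 3).
So s_k = (B(k−1)f/C)·t_k = (k*(k + 2)*(k + 4)**2/(3*(2*k + 5)))·t_k = k*(-k - 4)/(3*(k**2 + 4*k + 3)).
Check: Δs_k = (-2*k - 5)/(k**4 + 10*k**3 + 35*k**2 + 50*k + 24). ✓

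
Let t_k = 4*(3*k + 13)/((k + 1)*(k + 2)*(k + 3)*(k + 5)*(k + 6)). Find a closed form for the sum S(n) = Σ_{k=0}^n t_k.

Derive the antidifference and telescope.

Step 1: r(k) = (k + 1)*(k + 5)*(3*k + 16)/((k + 4)*(k + 7)*(3*k + 13)).
Factor: A=k + 1; B=k + 7; C=k**2 + 25*k/3 + 52/3.
Solve (k + 1)·f(k+1) − (k + 6)·f(k) = k**2 + 25*k/3 + 52/3.
d = 5 from the (1,1,2) case.
Match coefficients ⇒ f(k) = k*(k + 3)*(k + 4)*(k**2 + 8*k + 17)/30.
Get s_k = R·t_k = 2*k*(k**2 + 8*k + 17)/(5*(k**3 + 8*k**2 + 17*k + 10)) with R(k) = B(k−1)f(k)/C(k) = k*(k + 3)*(k + 6)*(k**2 + 8*k + 17)/(10*(3*k + 13)).
Check: Δs_k = 4*(3*k + 13)/(k**5 + 17*k**4 + 107*k**3 + 307*k**2 + 396*k + 180). ✓
Telescope: S(n) = s_(n+1) − s_(0) = 2*(n**3 + 11*n**2 + 36*n + 26)/(5*(n**3 + 11*n**2 + 36*n + 36)) − (0) = 2*(n**3 + 11*n**2 + 36*n + 26)/(5*(n**3 + 11*n**2 + 36*n + 36)).

S(n) = 2*(n**3 + 11*n**2 + 36*n + 26)/(5*(n**3 + 11*n**2 + 36*n + 36))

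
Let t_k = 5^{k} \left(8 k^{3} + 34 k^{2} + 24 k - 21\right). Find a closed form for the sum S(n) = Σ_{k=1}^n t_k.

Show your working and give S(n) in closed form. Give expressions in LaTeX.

t_(k+1)/t_k = 5*(8*k**3 + 58*k**2 + 116*k + 45)/(8*k**3 + 34*k**2 + 24*k - 21).
Gosper form: A/B · C(k+1)/C(k) with A=5, B=1, C=k**3 + 17*k**2/4 + 3*k - 21/8.
f must satisfy (5)·f(k+1) − (1)·f(k) = k**3 + 17*k**2/4 + 3*k - 21/8.
d = 3 from the (0,0,3) case.
A polynomial solution: f(k) = (2*k**3 + k**2 - 4*k - 4)/8.
So s_k = (B(k−1)f/C)·t_k = ((2*k**3 + k**2 - 4*k - 4)/(8*k**3 + 34*k**2 + 24*k - 21))·t_k = 5**k*(2*k**3 + k**2 - 4*k - 4).
Verify: 5**k*(8*k**3 + 34*k**2 + 24*k - 21) matches t_k.
s_(n+1) = 5**(n + 1)*(2*n**3 + 7*n**2 + 4*n - 5) and s_(1) = -25, so S(n) = 10*5**n*n**3 + 35*5**n*n**2 + 20*5**n*n - 25*5**n + 25.

S(n) = 10 \cdot 5^{n} n^{3} + 35 \cdot 5^{n} n^{2} + 20 \cdot 5^{n} n - 25 \cdot 5^{n} + 25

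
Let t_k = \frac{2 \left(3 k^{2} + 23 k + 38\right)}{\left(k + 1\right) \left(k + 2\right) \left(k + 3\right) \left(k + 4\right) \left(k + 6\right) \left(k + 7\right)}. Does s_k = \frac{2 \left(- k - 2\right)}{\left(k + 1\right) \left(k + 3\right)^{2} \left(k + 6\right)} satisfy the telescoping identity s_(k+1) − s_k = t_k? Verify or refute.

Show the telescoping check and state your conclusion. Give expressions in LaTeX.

Invalid: residual \frac{2 \left(- 4 k^{3} - 45 k^{2} - 157 k - 170\right)}{k^{8} + 30 k^{7} + 380 k^{6} + 2650 k^{5} + 11103 k^{4} + 28520 k^{3} + 43620 k^{2} + 36000 k + 12096} ≠ 0.

s_(k+1) = 2*(-k - 3)/((k + 2)*(k + 4)**2*(k + 7))
s_(k+1) − s_k = 2*(-(k + 1)*(k + 3)**3*(k + 6) + (k + 2)**2*(k + 4)**2*(k + 7))/((k + 1)*(k + 2)*(k + 3)**2*(k + 4)**2*(k + 6)*(k + 7))
(s_(k+1) − s_k) − t_k = 2*(-4*k**3 - 45*k**2 - 157*k - 170)/(k**8 + 30*k**7 + 380*k**6 + 2650*k**5 + 11103*k**4 + 28520*k**3 + 43620*k**2 + 36000*k + 12096)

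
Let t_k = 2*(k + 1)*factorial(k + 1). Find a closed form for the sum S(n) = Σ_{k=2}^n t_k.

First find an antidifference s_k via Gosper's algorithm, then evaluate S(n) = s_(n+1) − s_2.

S(n) = 2*factorial(n + 2) - 12

The ratio is (k + 2)**2/(k + 1).
Normal form (A,B,C) = (k + 2, 1, k + 1).
Solve (k + 2)·f(k+1) − (1)·f(k) = k + 1.
deg f ≤ 0 (via 1,0,1).
Solving with deg f ≤ 0: f(k) = 1.
So s_k = (B(k−1)f/C)·t_k = (1/(k + 1))·t_k = 2*factorial(k + 1).
Verify: 2*(k + 1)*factorial(k + 1) matches t_k.
Σ_(k=2)^n t_k = s_(n+1) − s_(2) = (2*factorial(n + 2)) − (12), i.e. 2*factorial(n + 2) - 12.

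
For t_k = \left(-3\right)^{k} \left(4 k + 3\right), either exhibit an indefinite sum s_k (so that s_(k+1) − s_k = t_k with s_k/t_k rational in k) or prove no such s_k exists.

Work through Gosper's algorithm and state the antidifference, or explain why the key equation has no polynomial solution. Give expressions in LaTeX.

s_k = - \left(-3\right)^{k} k

The ratio is 3*(-4*k - 7)/(4*k + 3).
Normal form (A,B,C) = (-3, 1, k + 3/4).
Key eq: (-3)·f(k+1) = (1)·f(k) + (k + 3/4).
d = 1 from the (0,0,1) case.
Solving with deg f ≤ 1: f(k) = -k/4.
Certificate R = B(k−1)f/C = -k/(4*k + 3) gives s_k = -(-3)**k*k.
Δs = (-3)**k*(4*k + 3), as required.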